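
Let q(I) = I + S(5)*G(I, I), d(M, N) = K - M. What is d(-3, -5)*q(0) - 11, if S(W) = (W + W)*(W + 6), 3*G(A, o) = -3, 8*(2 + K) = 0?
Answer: -121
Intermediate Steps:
K = -2 (K = -2 + (⅛)*0 = -2 + 0 = -2)
G(A, o) = -1 (G(A, o) = (⅓)*(-3) = -1)
S(W) = 2*W*(6 + W) (S(W) = (2*W)*(6 + W) = 2*W*(6 + W))
d(M, N) = -2 - M
q(I) = -110 + I (q(I) = I + (2*5*(6 + 5))*(-1) = I + (2*5*11)*(-1) = I + 110*(-1) = I - 110 = -110 + I)
d(-3, -5)*q(0) - 11 = (-2 - 1*(-3))*(-110 + 0) - 11 = (-2 + 3)*(-110) - 11 = 1*(-110) - 11 = -110 - 11 = -121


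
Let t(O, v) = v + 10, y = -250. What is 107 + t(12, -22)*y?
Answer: 3107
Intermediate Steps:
t(O, v) = 10 + v
107 + t(12, -22)*y = 107 + (10 - 22)*(-250) = 107 - 12*(-250) = 107 + 3000 = 3107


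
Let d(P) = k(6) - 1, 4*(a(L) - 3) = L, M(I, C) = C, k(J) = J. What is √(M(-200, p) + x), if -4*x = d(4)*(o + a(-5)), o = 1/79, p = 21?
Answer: √1876961/316 ≈ 4.3355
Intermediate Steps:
o = 1/79 ≈ 0.012658
a(L) = 3 + L/4
d(P) = 5 (d(P) = 6 - 1 = 5)
x = -2785/1264 (x = -5*(1/79 + (3 + (¼)*(-5)))/4 = -5*(1/79 + (3 - 5/4))/4 = -5*(1/79 + 7/4)/4 = -5*557/(4*316) = -¼*2785/316 = -2785/1264 ≈ -2.2033)
√(M(-200, p) + x) = √(21 - 2785/1264) = √(23759/1264) = √1876961/316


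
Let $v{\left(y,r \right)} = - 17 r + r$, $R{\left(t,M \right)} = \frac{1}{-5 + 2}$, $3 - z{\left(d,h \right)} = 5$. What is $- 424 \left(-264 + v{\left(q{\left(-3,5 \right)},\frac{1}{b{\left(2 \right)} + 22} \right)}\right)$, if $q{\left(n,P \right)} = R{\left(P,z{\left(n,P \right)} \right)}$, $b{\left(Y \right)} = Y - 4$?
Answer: $\frac{561376}{5} \approx 1.1228 \cdot 10^{5}$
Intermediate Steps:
$b{\left(Y \right)} = -4 + Y$
$z{\left(d,h \right)} = -2$ ($z{\left(d,h \right)} = 3 - 5 = -2$)
$R{\left(t,M \right)} = - \frac{1}{3}$ ($R{\left(t,M \right)} = \frac{1}{-3} = - \frac{1}{3}$)
$q{\left(n,P \right)} = - \frac{1}{3}$
$v{\left(y,r \right)} = - 16 r$
$- 424 \left(-264 + v{\left(q{\left(-3,5 \right)},\frac{1}{b{\left(2 \right)} + 22} \right)}\right) = - 424 \left(-264 - \frac{16}{\left(-4 + 2\right) + 22}\right) = - 424 \left(-264 - \frac{16}{-2 + 22}\right) = - 424 \left(-264 - \frac{16}{20}\right) = - 424 \left(-264 - \frac{4}{5}\right) = \left(-424\right) \left(- \frac{1324}{5}\right) = \frac{561376}{5}$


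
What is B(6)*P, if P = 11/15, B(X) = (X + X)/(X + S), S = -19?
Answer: -44/65 ≈ -0.67692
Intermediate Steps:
B(X) = 2*X/(-19 + X) (B(X) = (X + X)/(X - 19) = (2*X)/(-19 + X) = 2*X/(-19 + X))
P = 11/15 (P = 11*(1/15) = 11/15 ≈ 0.73333)
B(6)*P = (2*6/(-19 + 6))*(11/15) = (2*6/(-13))*(11/15) = (2*6*(-1/13))*(11/15) = -12/13*11/15 = -44/65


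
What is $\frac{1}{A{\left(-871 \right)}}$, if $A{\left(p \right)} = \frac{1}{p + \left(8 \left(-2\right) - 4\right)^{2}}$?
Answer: $-471$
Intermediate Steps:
$A{\left(p \right)} = \frac{1}{400 + p}$ ($A{\left(p \right)} = \frac{1}{p + \left(-16 - 4\right)^{2}} = \frac{1}{p + \left(-20\right)^{2}} = \frac{1}{p + 400} = \frac{1}{400 + p}$)
$\frac{1}{A{\left(-871 \right)}} = \frac{1}{\frac{1}{400 - 871}} = \frac{1}{\frac{1}{-471}} = \frac{1}{- \frac{1}{471}} = -471$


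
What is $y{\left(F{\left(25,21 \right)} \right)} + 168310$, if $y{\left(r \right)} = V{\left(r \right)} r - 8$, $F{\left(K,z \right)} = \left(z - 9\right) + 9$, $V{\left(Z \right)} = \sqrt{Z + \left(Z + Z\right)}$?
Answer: $168302 + 63 \sqrt{7} \approx 1.6847 \cdot 10^{5}$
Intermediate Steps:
$V{\left(Z \right)} = \sqrt{3} \sqrt{Z}$ ($V{\left(Z \right)} = \sqrt{Z + 2 Z} = \sqrt{3 Z} = \sqrt{3} \sqrt{Z}$)
$F{\left(K,z \right)} = z$ ($F{\left(K,z \right)} = \left(-9 + z\right) + 9 = z$)
$y{\left(r \right)} = -8 + \sqrt{3} r^{\frac{3}{2}}$ ($y{\left(r \right)} = \sqrt{3} \sqrt{r} r - 8 = \sqrt{3} r^{\frac{3}{2}} - 8 = -8 + \sqrt{3} r^{\frac{3}{2}}$)
$y{\left(F{\left(25,21 \right)} \right)} + 168310 = \left(-8 + \sqrt{3} \cdot 21^{\frac{3}{2}}\right) + 168310 = \left(-8 + \sqrt{3} \cdot 21 \sqrt{21}\right) + 168310 = \left(-8 + 63 \sqrt{7}\right) + 168310 = 168302 + 63 \sqrt{7}$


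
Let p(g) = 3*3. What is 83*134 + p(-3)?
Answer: 11131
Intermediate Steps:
p(g) = 9
83*134 + p(-3) = 83*134 + 9 = 11122 + 9 = 11131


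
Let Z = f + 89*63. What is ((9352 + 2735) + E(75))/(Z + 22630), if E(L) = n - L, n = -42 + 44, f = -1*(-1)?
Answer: 6007/14119 ≈ 0.42546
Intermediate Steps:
f = 1
n = 2
Z = 5608 (Z = 1 + 89*63 = 1 + 5607 = 5608)
E(L) = 2 - L
((9352 + 2735) + E(75))/(Z + 22630) = ((9352 + 2735) + (2 - 1*75))/(5608 + 22630) = (12087 + (2 - 75))/28238 = (12087 - 73)*(1/28238) = 12014*(1/28238) = 6007/14119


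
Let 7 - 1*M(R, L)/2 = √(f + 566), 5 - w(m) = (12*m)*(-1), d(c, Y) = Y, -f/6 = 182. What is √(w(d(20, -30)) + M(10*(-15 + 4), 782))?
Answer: √(-341 - 2*I*√526) ≈ 1.2392 - 18.508*I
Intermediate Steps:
f = -1092 (f = -6*182 = -1092)
w(m) = 5 + 12*m (w(m) = 5 - 12*m*(-1) = 5 - (-12)*m = 5 + 12*m)
M(R, L) = 14 - 2*I*√526 (M(R, L) = 14 - 2*√(-1092 + 566) = 14 - 2*I*√526)
√(w(d(20, -30)) + M(10*(-15 + 4), 782)) = √((5 + 12*(-30)) + (14 - 2*I*√526)) = √((5 - 360) + (14 - 2*I*√526)) = √(-355 + (14 - 2*I*√526)) = √(-341 - 2*I*√526)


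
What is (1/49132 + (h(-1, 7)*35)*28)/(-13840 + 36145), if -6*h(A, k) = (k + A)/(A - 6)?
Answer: 2292827/365296420 ≈ 0.0062766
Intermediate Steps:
h(A, k) = -(A + k)/(6*(-6 + A)) (h(A, k) = -(k + A)/(6*(A - 6)) = -(A + k)/(6*(-6 + A)))
(1/49132 + (h(-1, 7)*35)*28)/(-13840 + 36145) = (1/49132 + (((-1*(-1) - 1*7)/(6*(-6 - 1)))*35)*28)/(-13840 + 36145) = (1/49132 + (((⅙)*(1 - 7)/(-7))*35)*28)/22305 = (1/49132 + (((⅙)*(-⅐)*(-6))*35)*28)*(1/22305) = (1/49132 + ((⅐)*35)*28)*(1/22305) = (1/49132 + 5*28)*(1/22305) = (1/49132 + 140)*(1/22305) = (6878481/49132)*(1/22305) = 2292827/365296420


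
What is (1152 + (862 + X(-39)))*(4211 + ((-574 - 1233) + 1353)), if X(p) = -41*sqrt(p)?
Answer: 7566598 - 154037*I*sqrt(39) ≈ 7.5666e+6 - 9.6196e+5*I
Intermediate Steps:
(1152 + (862 + X(-39)))*(4211 + ((-574 - 1233) + 1353)) = (1152 + (862 - 41*I*sqrt(39)))*(4211 + ((-574 - 1233) + 1353)) = (1152 + (862 - 41*I*sqrt(39)))*(4211 + (-1807 + 1353)) = (1152 + (862 - 41*I*sqrt(39)))*(4211 - 454) = (2014 - 41*I*sqrt(39))*3757 = 7566598 - 154037*I*sqrt(39)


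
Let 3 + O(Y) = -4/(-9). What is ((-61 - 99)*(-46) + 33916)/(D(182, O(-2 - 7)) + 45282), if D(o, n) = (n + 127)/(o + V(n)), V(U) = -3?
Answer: 33247818/36475211 ≈ 0.91152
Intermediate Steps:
O(Y) = -23/9 (O(Y) = -3 - 4/(-9) = -3 - 4*(-1/9) = -3 + 4/9 = -23/9)
D(o, n) = (127 + n)/(-3 + o) (D(o, n) = (n + 127)/(o - 3) = (127 + n)/(-3 + o))
((-61 - 99)*(-46) + 33916)/(D(182, O(-2 - 7)) + 45282) = ((-61 - 99)*(-46) + 33916)/((127 - 23/9)/(-3 + 182) + 45282) = (-160*(-46) + 33916)/((1120/9)/179 + 45282) = (7360 + 33916)/((1/179)*(1120/9) + 45282) = 41276/(1120/1611 + 45282) = 41276/(72950422/1611) = 41276*(1611/72950422) = 33247818/36475211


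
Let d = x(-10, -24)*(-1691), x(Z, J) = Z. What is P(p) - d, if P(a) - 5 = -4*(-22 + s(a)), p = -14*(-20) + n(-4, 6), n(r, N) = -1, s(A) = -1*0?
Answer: -16817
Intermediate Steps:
s(A) = 0
p = 279 (p = -14*(-20) - 1 = 280 - 1 = 279)
P(a) = 93 (P(a) = 5 - 4*(-22 + 0) = 5 - 4*(-22) = 5 + 88 = 93)
d = 16910 (d = -10*(-1691) = 16910)
P(p) - d = 93 - 1*16910 = 93 - 16910 = -16817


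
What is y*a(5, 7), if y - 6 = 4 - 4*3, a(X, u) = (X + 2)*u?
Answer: -98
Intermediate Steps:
a(X, u) = u*(2 + X) (a(X, u) = (2 + X)*u = u*(2 + X))
y = -2 (y = 6 + (4 - 4*3) = 6 + (4 - 12) = 6 - 8 = -2)
y*a(5, 7) = -14*(2 + 5) = -14*7 = -2*49 = -98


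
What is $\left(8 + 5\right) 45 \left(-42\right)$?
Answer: $-24570$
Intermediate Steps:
$\left(8 + 5\right) 45 \left(-42\right) = 13 \cdot 45 \left(-42\right) = 585 \left(-42\right) = -24570$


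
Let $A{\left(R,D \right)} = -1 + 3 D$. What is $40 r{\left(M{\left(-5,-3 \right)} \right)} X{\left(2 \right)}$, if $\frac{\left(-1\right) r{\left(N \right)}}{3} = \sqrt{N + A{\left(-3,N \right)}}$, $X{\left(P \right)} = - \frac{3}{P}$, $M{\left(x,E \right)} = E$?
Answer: $180 i \sqrt{13} \approx 649.0 i$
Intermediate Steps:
$r{\left(N \right)} = - 3 \sqrt{-1 + 4 N}$ ($r{\left(N \right)} = - 3 \sqrt{N + \left(-1 + 3 N\right)} = - 3 \sqrt{-1 + 4 N}$)
$40 r{\left(M{\left(-5,-3 \right)} \right)} X{\left(2 \right)} = 40 \left(- 3 \sqrt{-1 + 4 \left(-3\right)}\right) \left(- \frac{3}{2}\right) = 40 \left(- 3 \sqrt{-1 - 12}\right) \left(\left(-3\right) \frac{1}{2}\right) = 40 \left(- 3 \sqrt{-13}\right) \left(- \frac{3}{2}\right) = 40 \left(- 3 i \sqrt{13}\right) \left(- \frac{3}{2}\right) = - 120 i \sqrt{13} \left(- \frac{3}{2}\right) = 180 i \sqrt{13}$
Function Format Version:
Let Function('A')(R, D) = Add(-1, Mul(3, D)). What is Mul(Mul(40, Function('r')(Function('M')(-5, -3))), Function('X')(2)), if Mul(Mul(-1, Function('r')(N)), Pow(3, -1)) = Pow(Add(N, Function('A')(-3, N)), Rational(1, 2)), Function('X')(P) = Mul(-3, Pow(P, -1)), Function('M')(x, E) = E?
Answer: Mul(180, I, Pow(13, Rational(1, 2))) ≈ Mul(649.00, I)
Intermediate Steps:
Function('r')(N) = Mul(-3, Pow(Add(-1, Mul(4, N)), Rational(1, 2))) (Function('r')(N) = Mul(-3, Pow(Add(N, Add(-1, Mul(3, N))), Rational(1, 2))) = Mul(-3, Pow(Add(-1, Mul(4, N)), Rational(1, 2))))
Mul(Mul(40, Function('r')(Function('M')(-5, -3))), Function('X')(2)) = Mul(Mul(40, Mul(-3, Pow(Add(-1, Mul(4, -3)), Rational(1, 2)))), Mul(-3, Pow(2, -1))) = Mul(Mul(40, Mul(-3, Pow(Add(-1, -12), Rational(1, 2)))), Mul(-3, Rational(1, 2))) = Mul(Mul(40, Mul(-3, Pow(-13, Rational(1, 2)))), Rational(-3, 2)) = Mul(Mul(40, Mul(-3, Mul(I, Pow(13, Rational(1, 2))))), Rational(-3, 2)) = Mul(Mul(40, Mul(-3, I, Pow(13, Rational(1, 2)))), Rational(-3, 2)) = Mul(Mul(-120, I, Pow(13, Rational(1, 2))), Rational(-3, 2)) = Mul(180, I, Pow(13, Rational(1, 2)))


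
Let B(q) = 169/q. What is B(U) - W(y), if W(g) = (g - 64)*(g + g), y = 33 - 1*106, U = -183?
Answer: -3660535/183 ≈ -20003.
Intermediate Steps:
y = -73 (y = 33 - 106 = -73)
W(g) = 2*g*(-64 + g) (W(g) = (-64 + g)*(2*g) = 2*g*(-64 + g))
B(U) - W(y) = 169/(-183) - 2*(-73)*(-64 - 73) = 169*(-1/183) - 2*(-73)*(-137) = -169/183 - 1*20002 = -169/183 - 20002 = -3660535/183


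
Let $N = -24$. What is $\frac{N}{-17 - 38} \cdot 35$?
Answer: $\frac{168}{11} \approx 15.273$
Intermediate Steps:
$\frac{N}{-17 - 38} \cdot 35 = \frac{1}{-17 - 38} \left(-24\right) 35 = \frac{1}{-55} \left(-24\right) 35 = \left(- \frac{1}{55}\right) \left(-24\right) 35 = \frac{24}{55} \cdot 35 = \frac{168}{11}$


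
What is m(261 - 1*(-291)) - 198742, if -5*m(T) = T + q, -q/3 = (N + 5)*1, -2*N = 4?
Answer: -994253/5 ≈ -1.9885e+5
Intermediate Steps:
N = -2 (N = -1/2*4 = -2)
q = -9 (q = -3*(-2 + 5) = -9 ≈ -9.0000)
m(T) = 9/5 - T/5 (m(T) = -(T - 9)/5 = -(-9 + T)/5 = 9/5 - T/5)
m(261 - 1*(-291)) - 198742 = (9/5 - (261 - 1*(-291))/5) - 198742 = (9/5 - (261 + 291)/5) - 198742 = (9/5 - 1/5*552) - 198742 = (9/5 - 552/5) - 198742 = -543/5 - 198742 = -994253/5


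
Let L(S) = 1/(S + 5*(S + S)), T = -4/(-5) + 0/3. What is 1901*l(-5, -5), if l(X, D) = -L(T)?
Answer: -9505/44 ≈ -216.02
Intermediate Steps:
T = 4/5 (T = -4*(-1/5) + 0*(1/3) = 4/5 + 0 = 4/5 ≈ 0.80000)
L(S) = 1/(11*S) (L(S) = 1/(S + 5*(2*S)) = 1/(S + 10*S) = 1/(11*S))
l(X, D) = -5/44 (l(X, D) = -1/(11*4/5) = -5/(11*4) = -1*5/44 = -5/44)
1901*l(-5, -5) = 1901*(-5/44) = -9505/44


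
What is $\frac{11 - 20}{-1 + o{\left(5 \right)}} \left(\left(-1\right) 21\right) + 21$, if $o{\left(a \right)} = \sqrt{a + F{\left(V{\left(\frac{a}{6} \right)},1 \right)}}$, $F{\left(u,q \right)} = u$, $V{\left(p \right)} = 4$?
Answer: $\frac{231}{2} \approx 115.5$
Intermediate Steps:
$o{\left(a \right)} = \sqrt{4 + a}$ ($o{\left(a \right)} = \sqrt{a + 4} = \sqrt{4 + a}$)
$\frac{11 - 20}{-1 + o{\left(5 \right)}} \left(\left(-1\right) 21\right) + 21 = \frac{11 - 20}{-1 + \sqrt{4 + 5}} \left(\left(-1\right) 21\right) + 21 = - \frac{9}{-1 + \sqrt{9}} \left(-21\right) + 21 = - \frac{9}{-1 + 3} \left(-21\right) + 21 = - \frac{9}{2} \left(-21\right) + 21 = \left(-9\right) \frac{1}{2} \left(-21\right) + 21 = \left(- \frac{9}{2}\right) \left(-21\right) + 21 = \frac{189}{2} + 21 = \frac{231}{2}$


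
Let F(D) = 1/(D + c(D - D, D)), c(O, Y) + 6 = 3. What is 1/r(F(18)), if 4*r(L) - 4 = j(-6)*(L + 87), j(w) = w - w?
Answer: 1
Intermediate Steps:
c(O, Y) = -3 (c(O, Y) = -6 + 3 = -3)
j(w) = 0
F(D) = 1/(-3 + D) (F(D) = 1/(D - 3) = 1/(-3 + D))
r(L) = 1 (r(L) = 1 + (0*(L + 87))/4 = 1 + (0*(87 + L))/4 = 1 + (¼)*0 = 1 + 0 = 1)
1/r(F(18)) = 1/1 = 1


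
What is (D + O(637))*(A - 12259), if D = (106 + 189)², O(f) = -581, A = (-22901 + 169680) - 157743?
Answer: -2007489012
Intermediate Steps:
A = -10964 (A = 146779 - 157743 = -10964)
D = 87025 (D = 295² = 87025)
(D + O(637))*(A - 12259) = (87025 - 581)*(-10964 - 12259) = 86444*(-23223) = -2007489012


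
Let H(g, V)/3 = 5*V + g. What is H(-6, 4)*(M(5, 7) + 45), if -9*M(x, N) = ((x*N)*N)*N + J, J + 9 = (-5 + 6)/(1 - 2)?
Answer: -18200/3 ≈ -6066.7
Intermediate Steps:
J = -10 (J = -9 + (-5 + 6)/(1 - 2) = -9 + 1/(-1) = -9 + 1*(-1) = -9 - 1 = -10)
M(x, N) = 10/9 - x*N³/9 (M(x, N) = -(((x*N)*N)*N - 10)/9 = -(((N*x)*N)*N - 10)/9 = -((x*N²)*N - 10)/9 = -(x*N³ - 10)/9 = -(-10 + x*N³)/9 = 10/9 - x*N³/9)
H(g, V) = 3*g + 15*V (H(g, V) = 3*(5*V + g) = 3*(g + 5*V) = 3*g + 15*V)
H(-6, 4)*(M(5, 7) + 45) = (3*(-6) + 15*4)*((10/9 - ⅑*5*7³) + 45) = (-18 + 60)*((10/9 - ⅑*5*343) + 45) = 42*((10/9 - 1715/9) + 45) = 42*(-1705/9 + 45) = 42*(-1300/9) = -18200/3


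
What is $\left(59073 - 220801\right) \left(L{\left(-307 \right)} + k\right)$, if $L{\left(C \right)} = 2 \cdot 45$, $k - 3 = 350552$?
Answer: $-56709114560$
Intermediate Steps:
$k = 350555$ ($k = 3 + 350552 = 350555$)
$L{\left(C \right)} = 90$
$\left(59073 - 220801\right) \left(L{\left(-307 \right)} + k\right) = \left(59073 - 220801\right) \left(90 + 350555\right) = \left(-161728\right) 350645 = -56709114560$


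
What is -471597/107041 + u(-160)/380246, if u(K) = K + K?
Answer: -89678562991/20350956043 ≈ -4.4066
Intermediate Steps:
u(K) = 2*K
-471597/107041 + u(-160)/380246 = -471597/107041 + (2*(-160))/380246 = -471597*1/107041 - 320*1/380246 = -471597/107041 - 160/190123 = -89678562991/20350956043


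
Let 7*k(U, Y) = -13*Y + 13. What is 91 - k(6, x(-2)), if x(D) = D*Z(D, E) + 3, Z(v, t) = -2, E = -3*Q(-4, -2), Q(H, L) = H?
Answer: 715/7 ≈ 102.14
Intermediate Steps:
E = 12 (E = -3*(-4) = 12)
x(D) = 3 - 2*D (x(D) = D*(-2) + 3 = -2*D + 3 = 3 - 2*D)
k(U, Y) = 13/7 - 13*Y/7 (k(U, Y) = (-13*Y + 13)/7 = (13 - 13*Y)/7 = 13/7 - 13*Y/7)
91 - k(6, x(-2)) = 91 - (13/7 - 13*(3 - 2*(-2))/7) = 91 - (13/7 - 13*(3 + 4)/7) = 91 - (13/7 - 13/7*7) = 91 - (13/7 - 13) = 91 - 1*(-78/7) = 91 + 78/7 = 715/7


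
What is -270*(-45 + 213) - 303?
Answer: -45663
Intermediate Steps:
-270*(-45 + 213) - 303 = -270*168 - 303 = -45360 - 303 = -45663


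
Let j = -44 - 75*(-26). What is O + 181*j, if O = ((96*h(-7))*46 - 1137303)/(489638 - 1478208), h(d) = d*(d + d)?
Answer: 68208702911/197714 ≈ 3.4499e+5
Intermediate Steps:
h(d) = 2*d² (h(d) = d*(2*d) = 2*d²)
j = 1906 (j = -44 + 1950 = 1906)
O = 140907/197714 (O = ((96*(2*(-7)²))*46 - 1137303)/(489638 - 1478208) = ((96*(2*49))*46 - 1137303)/(-988570) = ((96*98)*46 - 1137303)*(-1/988570) = (9408*46 - 1137303)*(-1/988570) = (432768 - 1137303)*(-1/988570) = -704535*(-1/988570) = 140907/197714 ≈ 0.71268)
O + 181*j = 140907/197714 + 181*1906 = 140907/197714 + 344986 = 68208702911/197714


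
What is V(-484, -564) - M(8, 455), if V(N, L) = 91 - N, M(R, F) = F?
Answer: 120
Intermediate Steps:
V(-484, -564) - M(8, 455) = (91 - 1*(-484)) - 1*455 = (91 + 484) - 455 = 575 - 455 = 120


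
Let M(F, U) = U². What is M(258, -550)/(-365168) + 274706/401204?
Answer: -1315648087/9156678892 ≈ -0.14368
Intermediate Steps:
M(258, -550)/(-365168) + 274706/401204 = (-550)²/(-365168) + 274706/401204 = 302500*(-1/365168) + 274706*(1/401204) = -75625/91292 + 137353/200602 = -1315648087/9156678892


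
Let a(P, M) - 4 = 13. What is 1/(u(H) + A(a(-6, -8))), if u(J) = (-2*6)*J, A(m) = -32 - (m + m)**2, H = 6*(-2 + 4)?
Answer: -1/1332 ≈ -0.00075075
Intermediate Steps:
a(P, M) = 17 (a(P, M) = 4 + 13 = 17)
H = 12 (H = 6*2 = 12)
A(m) = -32 - 4*m**2 (A(m) = -32 - (2*m)**2 = -32 - 4*m**2)
u(J) = -12*J
1/(u(H) + A(a(-6, -8))) = 1/(-12*12 + (-32 - 4*17**2)) = 1/(-144 + (-32 - 4*289)) = 1/(-144 + (-32 - 1156)) = 1/(-144 - 1188) = 1/(-1332) = -1/1332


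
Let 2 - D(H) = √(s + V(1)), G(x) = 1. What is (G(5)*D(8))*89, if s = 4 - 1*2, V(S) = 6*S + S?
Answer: -89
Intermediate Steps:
V(S) = 7*S
s = 2 (s = 4 - 2 = 2)
D(H) = -1 (D(H) = 2 - √(2 + 7*1) = 2 - √(2 + 7) = 2 - √9 = 2 - 1*3 = 2 - 3 = -1)
(G(5)*D(8))*89 = (1*(-1))*89 = -1*89 = -89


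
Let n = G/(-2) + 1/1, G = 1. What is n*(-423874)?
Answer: -211937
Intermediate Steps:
n = 1/2 (n = 1/(-2) + 1/1 = 1*(-1/2) + 1*1 = -1/2 + 1 = 1/2 ≈ 0.50000)
n*(-423874) = (1/2)*(-423874) = -211937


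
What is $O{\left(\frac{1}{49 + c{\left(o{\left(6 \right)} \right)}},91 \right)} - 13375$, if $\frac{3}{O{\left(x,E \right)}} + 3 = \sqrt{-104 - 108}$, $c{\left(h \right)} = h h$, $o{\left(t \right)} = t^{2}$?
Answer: $- \frac{2955884}{221} - \frac{6 i \sqrt{53}}{221} \approx -13375.0 - 0.19765 i$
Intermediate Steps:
$c{\left(h \right)} = h^{2}$
$O{\left(x,E \right)} = \frac{3}{-3 + 2 i \sqrt{53}}$ ($O{\left(x,E \right)} = \frac{3}{-3 + \sqrt{-104 - 108}} = \frac{3}{-3 + \sqrt{-212}} = \frac{3}{-3 + 2 i \sqrt{53}}$)
$O{\left(\frac{1}{49 + c{\left(o{\left(6 \right)} \right)}},91 \right)} - 13375 = \left(- \frac{9}{221} - \frac{6 i \sqrt{53}}{221}\right) - 13375 = - \frac{2955884}{221} - \frac{6 i \sqrt{53}}{221}$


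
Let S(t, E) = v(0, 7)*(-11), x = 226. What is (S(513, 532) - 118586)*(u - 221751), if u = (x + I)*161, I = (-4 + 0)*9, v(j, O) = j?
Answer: 22669018346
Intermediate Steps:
I = -36 (I = -4*9 = -36)
S(t, E) = 0 (S(t, E) = 0*(-11) = 0)
u = 30590 (u = (226 - 36)*161 = 190*161 = 30590)
(S(513, 532) - 118586)*(u - 221751) = (0 - 118586)*(30590 - 221751) = -118586*(-191161) = 22669018346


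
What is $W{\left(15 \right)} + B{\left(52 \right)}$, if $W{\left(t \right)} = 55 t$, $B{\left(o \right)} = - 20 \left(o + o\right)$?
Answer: $-1255$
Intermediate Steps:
$B{\left(o \right)} = - 40 o$ ($B{\left(o \right)} = - 20 \cdot 2 o = - 40 o$)
$W{\left(15 \right)} + B{\left(52 \right)} = 55 \cdot 15 - 2080 = 825 - 2080 = -1255$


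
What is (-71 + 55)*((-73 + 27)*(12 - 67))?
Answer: -40480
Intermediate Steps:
(-71 + 55)*((-73 + 27)*(12 - 67)) = -(-736)*(-55) = -16*2530 = -40480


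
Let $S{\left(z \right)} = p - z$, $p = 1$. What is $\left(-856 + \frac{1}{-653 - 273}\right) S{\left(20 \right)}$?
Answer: $\frac{15060483}{926} \approx 16264.0$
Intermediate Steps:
$S{\left(z \right)} = 1 - z$
$\left(-856 + \frac{1}{-653 - 273}\right) S{\left(20 \right)} = \left(-856 + \frac{1}{-653 - 273}\right) \left(1 - 20\right) = \left(-856 + \frac{1}{-926}\right) \left(1 - 20\right) = \left(-856 - \frac{1}{926}\right) \left(-19\right) = \left(- \frac{792657}{926}\right) \left(-19\right) = \frac{15060483}{926}$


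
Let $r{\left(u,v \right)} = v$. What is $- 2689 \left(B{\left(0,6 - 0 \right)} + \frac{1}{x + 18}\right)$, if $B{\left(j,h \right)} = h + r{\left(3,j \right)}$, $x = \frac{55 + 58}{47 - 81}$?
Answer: $- \frac{8142292}{499} \approx -16317.0$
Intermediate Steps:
$x = - \frac{113}{34}$ ($x = \frac{113}{-34} = 113 \left(- \frac{1}{34}\right) = - \frac{113}{34} \approx -3.3235$)
$B{\left(j,h \right)} = h + j$
$- 2689 \left(B{\left(0,6 - 0 \right)} + \frac{1}{x + 18}\right) = - 2689 \left(\left(\left(6 - 0\right) + 0\right) + \frac{1}{- \frac{113}{34} + 18}\right) = - 2689 \left(\left(\left(6 + 0\right) + 0\right) + \frac{1}{\frac{499}{34}}\right) = - 2689 \left(\left(6 + 0\right) + \frac{34}{499}\right) = - 2689 \left(6 + \frac{34}{499}\right) = \left(-2689\right) \frac{3028}{499} = - \frac{8142292}{499}$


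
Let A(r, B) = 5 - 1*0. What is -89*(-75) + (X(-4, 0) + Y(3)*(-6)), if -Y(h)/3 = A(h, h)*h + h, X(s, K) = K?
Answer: 6999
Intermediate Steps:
A(r, B) = 5 (A(r, B) = 5 + 0 = 5)
Y(h) = -18*h (Y(h) = -3*(5*h + h) = -18*h)
-89*(-75) + (X(-4, 0) + Y(3)*(-6)) = -89*(-75) + (0 - 18*3*(-6)) = 6675 + (0 - 54*(-6)) = 6675 + (0 + 324) = 6675 + 324 = 6999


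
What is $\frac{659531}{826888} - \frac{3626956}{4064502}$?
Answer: $- \frac{159210662183}{1680443964888} \approx -0.094743$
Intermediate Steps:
$\frac{659531}{826888} - \frac{3626956}{4064502} = 659531 \cdot \frac{1}{826888} - \frac{1813478}{2032251} = \frac{659531}{826888} - \frac{1813478}{2032251} = - \frac{159210662183}{1680443964888}$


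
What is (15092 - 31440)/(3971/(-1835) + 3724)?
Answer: -29998580/6829569 ≈ -4.3925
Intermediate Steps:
(15092 - 31440)/(3971/(-1835) + 3724) = -16348/(3971*(-1/1835) + 3724) = -16348/(-3971/1835 + 3724) = -16348/6829569/1835 = -16348*1835/6829569 = -29998580/6829569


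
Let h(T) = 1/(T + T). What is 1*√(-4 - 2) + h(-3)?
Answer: -⅙ + I*√6 ≈ -0.16667 + 2.4495*I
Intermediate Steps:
h(T) = 1/(2*T)
1*√(-4 - 2) + h(-3) = 1*√(-4 - 2) + (½)/(-3) = 1*√(-6) + (½)*(-⅓) = 1*(I*√6) - ⅙ = I*√6 - ⅙ = -⅙ + I*√6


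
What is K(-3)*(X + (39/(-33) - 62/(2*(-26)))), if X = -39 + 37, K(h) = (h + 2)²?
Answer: -569/286 ≈ -1.9895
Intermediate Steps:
K(h) = (2 + h)²
X = -2
K(-3)*(X + (39/(-33) - 62/(2*(-26)))) = (2 - 3)²*(-2 + (39/(-33) - 62/(2*(-26)))) = (-1)²*(-2 + (39*(-1/33) - 62/(-52))) = 1*(-2 + (-13/11 - 62*(-1/52))) = 1*(-2 + (-13/11 + 31/26)) = 1*(-2 + 3/286) = 1*(-569/286) = -569/286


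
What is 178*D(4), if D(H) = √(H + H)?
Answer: 356*√2 ≈ 503.46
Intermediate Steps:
D(H) = √2*√H (D(H) = √(2*H) = √2*√H)
178*D(4) = 178*(√2*√4) = 178*(√2*2) = 178*(2*√2) = 356*√2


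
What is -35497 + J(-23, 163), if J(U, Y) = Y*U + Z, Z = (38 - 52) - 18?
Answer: -39278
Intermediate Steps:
Z = -32 (Z = -14 - 18 = -32)
J(U, Y) = -32 + U*Y (J(U, Y) = Y*U - 32 = U*Y - 32 = -32 + U*Y)
-35497 + J(-23, 163) = -35497 + (-32 - 23*163) = -35497 + (-32 - 3749) = -35497 - 3781 = -39278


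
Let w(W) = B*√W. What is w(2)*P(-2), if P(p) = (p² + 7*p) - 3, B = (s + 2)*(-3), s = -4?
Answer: -78*√2 ≈ -110.31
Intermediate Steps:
B = 6 (B = (-4 + 2)*(-3) = -2*(-3) = 6)
P(p) = -3 + p² + 7*p
w(W) = 6*√W
w(2)*P(-2) = (6*√2)*(-3 + (-2)² + 7*(-2)) = (6*√2)*(-3 + 4 - 14) = (6*√2)*(-13) = -78*√2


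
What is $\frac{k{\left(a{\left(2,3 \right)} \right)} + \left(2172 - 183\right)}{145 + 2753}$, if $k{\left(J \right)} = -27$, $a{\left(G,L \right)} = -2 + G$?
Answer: $\frac{109}{161} \approx 0.67702$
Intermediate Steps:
$\frac{k{\left(a{\left(2,3 \right)} \right)} + \left(2172 - 183\right)}{145 + 2753} = \frac{-27 + \left(2172 - 183\right)}{145 + 2753} = \frac{-27 + 1989}{2898} = 1962 \cdot \frac{1}{2898} = \frac{109}{161}$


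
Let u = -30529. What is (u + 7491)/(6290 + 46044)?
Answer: -11519/26167 ≈ -0.44021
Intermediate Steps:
(u + 7491)/(6290 + 46044) = (-30529 + 7491)/(6290 + 46044) = -23038/52334 = -23038*1/52334 = -11519/26167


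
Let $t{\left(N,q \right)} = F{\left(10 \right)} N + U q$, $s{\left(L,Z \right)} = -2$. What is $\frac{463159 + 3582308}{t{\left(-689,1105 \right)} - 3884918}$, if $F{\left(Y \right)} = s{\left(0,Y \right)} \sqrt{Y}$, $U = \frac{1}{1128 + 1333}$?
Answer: $- \frac{31728711939650200897}{30469479741173745003} - \frac{11254335382647682 \sqrt{10}}{30469479741173745003} \approx -1.0425$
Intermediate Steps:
$U = \frac{1}{2461} \approx 0.00040634$
$F{\left(Y \right)} = - 2 \sqrt{Y}$
$t{\left(N,q \right)} = \frac{q}{2461} - 2 N \sqrt{10}$ ($t{\left(N,q \right)} = - 2 \sqrt{10} N + \frac{q}{2461} = - 2 N \sqrt{10} + \frac{q}{2461} = \frac{q}{2461} - 2 N \sqrt{10}$)
$\frac{463159 + 3582308}{t{\left(-689,1105 \right)} - 3884918} = \frac{463159 + 3582308}{\left(\frac{1}{2461} \cdot 1105 - - 1378 \sqrt{10}\right) - 3884918} = \frac{4045467}{\left(\frac{1105}{2461} + 1378 \sqrt{10}\right) - 3884918} = \frac{4045467}{- \frac{9560782093}{2461} + 1378 \sqrt{10}}$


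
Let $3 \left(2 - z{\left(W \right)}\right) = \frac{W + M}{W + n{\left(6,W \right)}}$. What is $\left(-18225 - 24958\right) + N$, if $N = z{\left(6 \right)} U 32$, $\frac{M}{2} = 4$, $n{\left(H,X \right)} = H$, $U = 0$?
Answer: $-43183$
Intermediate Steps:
$M = 8$ ($M = 2 \cdot 4 = 8$)
$z{\left(W \right)} = 2 - \frac{8 + W}{3 \left(6 + W\right)}$ ($z{\left(W \right)} = 2 - \frac{\left(W + 8\right) \frac{1}{W + 6}}{3} = 2 - \frac{\left(8 + W\right) \frac{1}{6 + W}}{3} = 2 - \frac{\frac{1}{6 + W} \left(8 + W\right)}{3} = 2 - \frac{8 + W}{3 \left(6 + W\right)}$)
$N = 0$ ($N = \frac{28 + 5 \cdot 6}{3 \left(6 + 6\right)} 0 \cdot 32 = \frac{28 + 30}{3 \cdot 12} \cdot 0 \cdot 32 = \frac{1}{3} \cdot \frac{1}{12} \cdot 58 \cdot 0 \cdot 32 = \frac{29}{18} \cdot 0 \cdot 32 = 0 \cdot 32 = 0$)
$\left(-18225 - 24958\right) + N = \left(-18225 - 24958\right) + 0 = -43183 + 0 = -43183$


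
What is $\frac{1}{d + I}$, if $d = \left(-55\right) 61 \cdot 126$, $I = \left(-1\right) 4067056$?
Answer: $- \frac{1}{4489786} \approx -2.2273 \cdot 10^{-7}$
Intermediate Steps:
$I = -4067056$
$d = -422730$ ($d = \left(-3355\right) 126 = -422730$)
$\frac{1}{d + I} = \frac{1}{-422730 - 4067056} = \frac{1}{-4489786} = - \frac{1}{4489786}$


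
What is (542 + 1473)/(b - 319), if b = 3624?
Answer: 403/661 ≈ 0.60968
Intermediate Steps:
(542 + 1473)/(b - 319) = (542 + 1473)/(3624 - 319) = 2015/3305 = 2015*(1/3305) = 403/661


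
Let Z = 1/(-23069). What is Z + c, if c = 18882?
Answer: 435588857/23069 ≈ 18882.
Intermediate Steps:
Z = -1/23069 ≈ -4.3348e-5
Z + c = -1/23069 + 18882 = 435588857/23069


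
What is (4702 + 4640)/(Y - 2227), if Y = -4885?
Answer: -4671/3556 ≈ -1.3136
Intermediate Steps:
(4702 + 4640)/(Y - 2227) = (4702 + 4640)/(-4885 - 2227) = 9342/(-7112) = 9342*(-1/7112) = -4671/3556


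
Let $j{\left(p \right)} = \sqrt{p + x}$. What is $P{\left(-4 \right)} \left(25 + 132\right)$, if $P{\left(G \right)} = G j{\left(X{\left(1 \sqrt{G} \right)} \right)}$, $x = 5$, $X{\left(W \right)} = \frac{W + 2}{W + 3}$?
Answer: $- \frac{628 \sqrt{975 + 26 i}}{13} \approx -1508.5 - 20.11 i$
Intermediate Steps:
$X{\left(W \right)} = \frac{2 + W}{3 + W}$
$j{\left(p \right)} = \sqrt{5 + p}$ ($j{\left(p \right)} = \sqrt{p + 5} = \sqrt{5 + p}$)
$P{\left(G \right)} = G \sqrt{5 + \frac{2 + \sqrt{G}}{3 + \sqrt{G}}}$ ($P{\left(G \right)} = G \sqrt{5 + \frac{2 + 1 \sqrt{G}}{3 + 1 \sqrt{G}}} = G \sqrt{5 + \frac{2 + \sqrt{G}}{3 + \sqrt{G}}}$)
$P{\left(-4 \right)} \left(25 + 132\right) = - 4 \sqrt{\frac{17 + 6 \sqrt{-4}}{3 + \sqrt{-4}}} \left(25 + 132\right) = - 4 \sqrt{\frac{17 + 6 \cdot 2 i}{3 + 2 i}} 157 = - 4 \sqrt{\frac{3 - 2 i}{13} \left(17 + 12 i\right)} 157 = - 4 \sqrt{\frac{\left(3 - 2 i\right) \left(17 + 12 i\right)}{13}} \cdot 157 = - 4 \frac{\sqrt{13} \sqrt{\left(3 - 2 i\right) \left(17 + 12 i\right)}}{13} \cdot 157 = - \frac{4 \sqrt{13} \sqrt{\left(3 - 2 i\right) \left(17 + 12 i\right)}}{13} \cdot 157 = - \frac{628 \sqrt{13} \sqrt{\left(3 - 2 i\right) \left(17 + 12 i\right)}}{13}$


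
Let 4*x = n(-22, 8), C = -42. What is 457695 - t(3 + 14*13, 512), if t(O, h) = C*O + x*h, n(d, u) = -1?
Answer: 465593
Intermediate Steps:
x = -¼ (x = (¼)*(-1) = -¼ ≈ -0.25000)
t(O, h) = -42*O - h/4
457695 - t(3 + 14*13, 512) = 457695 - (-42*(3 + 14*13) - ¼*512) = 457695 - (-42*(3 + 182) - 128) = 457695 - (-42*185 - 128) = 457695 - (-7770 - 128) = 457695 - 1*(-7898) = 457695 + 7898 = 465593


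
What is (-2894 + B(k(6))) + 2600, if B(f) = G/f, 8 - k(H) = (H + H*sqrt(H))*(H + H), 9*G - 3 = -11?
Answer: -558310/1899 + sqrt(6)/422 ≈ -294.00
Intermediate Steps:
G = -8/9 (G = 1/3 + (1/9)*(-11) = 1/3 - 11/9 = -8/9 ≈ -0.88889)
k(H) = 8 - 2*H*(H + H**(3/2)) (k(H) = 8 - (H + H*sqrt(H))*(H + H) = 8 - (H + H**(3/2))*2*H = 8 - 2*H*(H + H**(3/2)))
B(f) = -8/(9*f)
(-2894 + B(k(6))) + 2600 = (-2894 - 8/(9*(8 - 2*6**2 - 72*sqrt(6)))) + 2600 = (-2894 - 8/(9*(8 - 2*36 - 72*sqrt(6)))) + 2600 = (-2894 - 8/(9*(8 - 72 - 72*sqrt(6)))) + 2600 = (-2894 - 8/(9*(-64 - 72*sqrt(6)))) + 2600 = -294 - 8/(9*(-64 - 72*sqrt(6)))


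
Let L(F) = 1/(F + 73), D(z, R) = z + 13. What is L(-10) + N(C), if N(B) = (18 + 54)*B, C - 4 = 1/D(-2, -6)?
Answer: 204131/693 ≈ 294.56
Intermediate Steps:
D(z, R) = 13 + z
L(F) = 1/(73 + F)
C = 45/11 (C = 4 + 1/(13 - 2) = 4 + 1/11 = 45/11 ≈ 4.0909)
N(B) = 72*B
L(-10) + N(C) = 1/(73 - 10) + 72*(45/11) = 1/63 + 3240/11 = 204131/693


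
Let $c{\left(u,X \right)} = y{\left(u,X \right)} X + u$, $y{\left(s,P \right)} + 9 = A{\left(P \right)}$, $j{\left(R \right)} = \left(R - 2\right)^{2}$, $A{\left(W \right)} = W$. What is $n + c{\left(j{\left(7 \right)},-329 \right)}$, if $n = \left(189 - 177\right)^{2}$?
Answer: $111371$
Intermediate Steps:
$j{\left(R \right)} = \left(-2 + R\right)^{2}$
$y{\left(s,P \right)} = -9 + P$
$c{\left(u,X \right)} = u + X \left(-9 + X\right)$ ($c{\left(u,X \right)} = \left(-9 + X\right) X + u = X \left(-9 + X\right) + u = u + X \left(-9 + X\right)$)
$n = 144$ ($n = 12^{2} = 144$)
$n + c{\left(j{\left(7 \right)},-329 \right)} = 144 + \left(\left(-2 + 7\right)^{2} - 329 \left(-9 - 329\right)\right) = 144 + \left(5^{2} - -111202\right) = 144 + \left(25 + 111202\right) = 144 + 111227 = 111371$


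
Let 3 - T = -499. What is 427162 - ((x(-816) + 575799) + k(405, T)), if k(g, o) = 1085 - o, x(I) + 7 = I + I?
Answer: -147581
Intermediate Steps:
T = 502 (T = 3 - 1*(-499) = 3 + 499 = 502)
x(I) = -7 + 2*I (x(I) = -7 + (I + I) = -7 + 2*I)
427162 - ((x(-816) + 575799) + k(405, T)) = 427162 - (((-7 + 2*(-816)) + 575799) + (1085 - 1*502)) = 427162 - (((-7 - 1632) + 575799) + (1085 - 502)) = 427162 - ((-1639 + 575799) + 583) = 427162 - (574160 + 583) = 427162 - 1*574743 = 427162 - 574743 = -147581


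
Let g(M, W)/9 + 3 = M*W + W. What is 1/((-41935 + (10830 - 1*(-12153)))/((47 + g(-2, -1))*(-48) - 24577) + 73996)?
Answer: 25969/1921621076 ≈ 1.3514e-5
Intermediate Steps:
g(M, W) = -27 + 9*W + 9*M*W (g(M, W) = -27 + 9*(M*W + W) = -27 + 9*(W + M*W) = -27 + (9*W + 9*M*W) = -27 + 9*W + 9*M*W)
1/((-41935 + (10830 - 1*(-12153)))/((47 + g(-2, -1))*(-48) - 24577) + 73996) = 1/((-41935 + (10830 - 1*(-12153)))/((47 + (-27 + 9*(-1) + 9*(-2)*(-1)))*(-48) - 24577) + 73996) = 1/((-41935 + (10830 + 12153))/((47 + (-27 - 9 + 18))*(-48) - 24577) + 73996) = 1/((-41935 + 22983)/((47 - 18)*(-48) - 24577) + 73996) = 1/(-18952/(29*(-48) - 24577) + 73996) = 1/(-18952/(-1392 - 24577) + 73996) = 1/(-18952/(-25969) + 73996) = 1/(-18952*(-1/25969) + 73996) = 1/(18952/25969 + 73996) = 1/(1921621076/25969) = 25969/1921621076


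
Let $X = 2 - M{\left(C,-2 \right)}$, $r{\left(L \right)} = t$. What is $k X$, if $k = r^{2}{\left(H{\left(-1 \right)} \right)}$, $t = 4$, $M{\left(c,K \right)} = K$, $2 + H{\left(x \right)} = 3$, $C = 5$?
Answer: $64$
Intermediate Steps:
$H{\left(x \right)} = 1$ ($H{\left(x \right)} = -2 + 3 = 1$)
$r{\left(L \right)} = 4$
$X = 4$ ($X = 2 - -2 = 2 + 2 = 4$)
$k = 16$ ($k = 4^{2} = 16$)
$k X = 16 \cdot 4 = 64$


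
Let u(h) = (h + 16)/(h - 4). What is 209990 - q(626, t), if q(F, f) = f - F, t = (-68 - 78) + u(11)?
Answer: 1475307/7 ≈ 2.1076e+5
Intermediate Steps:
u(h) = (16 + h)/(-4 + h)
t = -995/7 (t = (-68 - 78) + (16 + 11)/(-4 + 11) = -146 + 27/7 = -995/7 ≈ -142.14)
209990 - q(626, t) = 209990 - (-995/7 - 1*626) = 209990 - (-995/7 - 626) = 209990 - 1*(-5377/7) = 209990 + 5377/7 = 1475307/7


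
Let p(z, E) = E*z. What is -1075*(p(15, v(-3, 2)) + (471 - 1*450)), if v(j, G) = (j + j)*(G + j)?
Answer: -119325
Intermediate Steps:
v(j, G) = 2*j*(G + j) (v(j, G) = (2*j)*(G + j) = 2*j*(G + j))
-1075*(p(15, v(-3, 2)) + (471 - 1*450)) = -1075*((2*(-3)*(2 - 3))*15 + (471 - 1*450)) = -1075*((2*(-3)*(-1))*15 + (471 - 450)) = -1075*(6*15 + 21) = -1075*(90 + 21) = -1075*111 = -119325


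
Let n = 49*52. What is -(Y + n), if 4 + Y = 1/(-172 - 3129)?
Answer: -8397743/3301 ≈ -2544.0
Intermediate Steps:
n = 2548
Y = -13205/3301 (Y = -4 + 1/(-172 - 3129) = -4 + 1/(-3301) = -4 - 1/3301 = -13205/3301 ≈ -4.0003)
-(Y + n) = -(-13205/3301 + 2548) = -1*8397743/3301 = -8397743/3301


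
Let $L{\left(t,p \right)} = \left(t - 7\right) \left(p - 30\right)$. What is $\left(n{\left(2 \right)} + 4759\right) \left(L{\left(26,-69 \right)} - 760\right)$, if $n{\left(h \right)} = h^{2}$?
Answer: $-12579083$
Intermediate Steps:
$L{\left(t,p \right)} = \left(-30 + p\right) \left(-7 + t\right)$ ($L{\left(t,p \right)} = \left(-7 + t\right) \left(-30 + p\right) = \left(-30 + p\right) \left(-7 + t\right)$)
$\left(n{\left(2 \right)} + 4759\right) \left(L{\left(26,-69 \right)} - 760\right) = \left(2^{2} + 4759\right) \left(\left(210 - 780 - -483 - 1794\right) - 760\right) = \left(4 + 4759\right) \left(\left(210 - 780 + 483 - 1794\right) - 760\right) = 4763 \left(-1881 - 760\right) = 4763 \left(-2641\right) = -12579083$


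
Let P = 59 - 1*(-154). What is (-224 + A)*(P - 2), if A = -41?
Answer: -55915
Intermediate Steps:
P = 213 (P = 59 + 154 = 213)
(-224 + A)*(P - 2) = (-224 - 41)*(213 - 2) = -265*211 = -55915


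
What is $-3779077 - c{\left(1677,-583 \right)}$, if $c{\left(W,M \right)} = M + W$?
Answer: $-3780171$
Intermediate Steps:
$-3779077 - c{\left(1677,-583 \right)} = -3779077 - \left(-583 + 1677\right) = -3779077 - 1094 = -3780171$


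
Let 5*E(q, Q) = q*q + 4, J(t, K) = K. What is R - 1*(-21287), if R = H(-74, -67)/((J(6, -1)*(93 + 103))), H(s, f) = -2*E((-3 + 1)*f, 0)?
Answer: 1044859/49 ≈ 21324.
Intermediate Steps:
E(q, Q) = ⅘ + q²/5 (E(q, Q) = (q*q + 4)/5 = (q² + 4)/5 = (4 + q²)/5 = ⅘ + q²/5)
H(s, f) = -8/5 - 8*f²/5 (H(s, f) = -2*(⅘ + ((-3 + 1)*f)²/5) = -2*(⅘ + (-2*f)²/5) = -2*(⅘ + (4*f²)/5) = -2*(⅘ + 4*f²/5) = -8/5 - 8*f²/5)
R = 1796/49 (R = (-8/5 - 8/5*(-67)²)/((-(93 + 103))) = (-8/5 - 8/5*4489)/((-1*196)) = (-8/5 - 35912/5)/(-196) = -7184*(-1/196) = 1796/49 ≈ 36.653)
R - 1*(-21287) = 1796/49 - 1*(-21287) = 1796/49 + 21287 = 1044859/49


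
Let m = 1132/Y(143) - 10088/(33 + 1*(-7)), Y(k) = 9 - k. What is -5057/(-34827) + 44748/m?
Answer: -70365089/624207 ≈ -112.73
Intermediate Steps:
m = -26562/67 (m = 1132/(9 - 1*143) - 10088/(33 + 1*(-7)) = 1132/(9 - 143) - 10088/(33 - 7) = 1132/(-134) - 10088/26 = 1132*(-1/134) - 10088*1/26 = -566/67 - 388 = -26562/67 ≈ -396.45)
-5057/(-34827) + 44748/m = -5057/(-34827) + 44748/(-26562/67) = -5057*(-1/34827) + 44748*(-67/26562) = 389/2679 - 499686/4427 = -70365089/624207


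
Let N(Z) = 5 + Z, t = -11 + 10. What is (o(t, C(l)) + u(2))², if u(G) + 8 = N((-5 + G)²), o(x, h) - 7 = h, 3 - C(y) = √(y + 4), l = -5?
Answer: (16 - I)² ≈ 255.0 - 32.0*I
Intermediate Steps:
t = -1
C(y) = 3 - √(4 + y) (C(y) = 3 - √(y + 4) = 3 - √(4 + y))
o(x, h) = 7 + h
u(G) = -3 + (-5 + G)² (u(G) = -8 + (5 + (-5 + G)²) = -3 + (-5 + G)²)
(o(t, C(l)) + u(2))² = ((7 + (3 - √(4 - 5))) + (-3 + (-5 + 2)²))² = ((7 + (3 - √(-1))) + (-3 + (-3)²))² = ((7 + (3 - I)) + (-3 + 9))² = ((10 - I) + 6)² = (16 - I)²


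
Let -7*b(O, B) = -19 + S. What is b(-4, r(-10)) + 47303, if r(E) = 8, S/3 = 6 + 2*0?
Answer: 331122/7 ≈ 47303.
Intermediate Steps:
S = 18 (S = 3*(6 + 2*0) = 3*(6 + 0) = 3*6 = 18)
b(O, B) = ⅐ (b(O, B) = -(-19 + 18)/7 = -⅐*(-1) = ⅐)
b(-4, r(-10)) + 47303 = ⅐ + 47303 = 331122/7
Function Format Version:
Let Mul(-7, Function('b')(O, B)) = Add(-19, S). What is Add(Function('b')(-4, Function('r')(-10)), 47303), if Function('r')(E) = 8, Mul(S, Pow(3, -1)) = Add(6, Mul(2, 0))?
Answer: Rational(331122, 7) ≈ 47303.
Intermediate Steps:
S = 18 (S = Mul(3, Add(6, Mul(2, 0))) = Mul(3, Add(6, 0)) = Mul(3, 6) = 18)
Function('b')(O, B) = Rational(1, 7) (Function('b')(O, B) = Mul(Rational(-1, 7), Add(-19, 18)) = Mul(Rational(-1, 7), -1) = Rational(1, 7))
Add(Function('b')(-4, Function('r')(-10)), 47303) = Add(Rational(1, 7), 47303) = Rational(331122, 7)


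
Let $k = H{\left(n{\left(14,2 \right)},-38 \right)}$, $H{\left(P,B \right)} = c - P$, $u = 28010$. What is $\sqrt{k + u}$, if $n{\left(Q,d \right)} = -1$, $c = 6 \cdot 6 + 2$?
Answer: $\sqrt{28049} \approx 167.48$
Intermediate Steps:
$c = 38$ ($c = 36 + 2 = 38$)
$H{\left(P,B \right)} = 38 - P$
$k = 39$ ($k = 38 - -1 = 38 + 1 = 39$)
$\sqrt{k + u} = \sqrt{39 + 28010} = \sqrt{28049}$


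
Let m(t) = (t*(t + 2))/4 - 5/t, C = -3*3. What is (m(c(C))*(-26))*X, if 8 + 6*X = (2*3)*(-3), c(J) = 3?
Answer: 4225/18 ≈ 234.72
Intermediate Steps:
C = -9
m(t) = -5/t + t*(2 + t)/4 (m(t) = (t*(2 + t))*(¼) - 5/t = t*(2 + t)/4 - 5/t = -5/t + t*(2 + t)/4)
X = -13/3 (X = -4/3 + ((2*3)*(-3))/6 = -4/3 + (6*(-3))/6 = -4/3 + (⅙)*(-18) = -4/3 - 3 = -13/3 ≈ -4.3333)
(m(c(C))*(-26))*X = (((¼)*(-20 + 3²*(2 + 3))/3)*(-26))*(-13/3) = (((¼)*(⅓)*(-20 + 9*5))*(-26))*(-13/3) = (((¼)*(⅓)*(-20 + 45))*(-26))*(-13/3) = (((¼)*(⅓)*25)*(-26))*(-13/3) = ((25/12)*(-26))*(-13/3) = -325/6*(-13/3) = 4225/18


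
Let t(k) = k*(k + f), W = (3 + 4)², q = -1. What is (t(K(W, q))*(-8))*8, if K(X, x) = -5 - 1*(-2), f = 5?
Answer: 384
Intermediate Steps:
W = 49 (W = 7² = 49)
K(X, x) = -3 (K(X, x) = -5 + 2 = -3)
t(k) = k*(5 + k) (t(k) = k*(k + 5) = k*(5 + k))
(t(K(W, q))*(-8))*8 = (-3*(5 - 3)*(-8))*8 = (-3*2*(-8))*8 = -6*(-8)*8 = 48*8 = 384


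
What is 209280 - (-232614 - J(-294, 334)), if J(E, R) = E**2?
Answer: 528330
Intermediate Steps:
209280 - (-232614 - J(-294, 334)) = 209280 - (-232614 - 1*(-294)**2) = 209280 - (-232614 - 1*86436) = 209280 - (-232614 - 86436) = 209280 - 1*(-319050) = 209280 + 319050 = 528330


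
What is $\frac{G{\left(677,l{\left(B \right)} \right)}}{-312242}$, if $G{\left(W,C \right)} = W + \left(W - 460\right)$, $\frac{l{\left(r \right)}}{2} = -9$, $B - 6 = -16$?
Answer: $- \frac{447}{156121} \approx -0.0028632$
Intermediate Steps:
$B = -10$ ($B = 6 - 16 = -10$)
$l{\left(r \right)} = -18$ ($l{\left(r \right)} = 2 \left(-9\right) = -18$)
$G{\left(W,C \right)} = -460 + 2 W$ ($G{\left(W,C \right)} = W + \left(-460 + W\right) = -460 + 2 W$)
$\frac{G{\left(677,l{\left(B \right)} \right)}}{-312242} = \frac{-460 + 2 \cdot 677}{-312242} = \left(-460 + 1354\right) \left(- \frac{1}{312242}\right) = 894 \left(- \frac{1}{312242}\right) = - \frac{447}{156121}$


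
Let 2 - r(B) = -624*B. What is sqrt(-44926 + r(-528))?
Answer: 2*I*sqrt(93599) ≈ 611.88*I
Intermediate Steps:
r(B) = 2 + 624*B (r(B) = 2 - (-624)*B = 2 + 624*B)
sqrt(-44926 + r(-528)) = sqrt(-44926 + (2 + 624*(-528))) = sqrt(-44926 + (2 - 329472)) = sqrt(-44926 - 329470) = sqrt(-374396) = 2*I*sqrt(93599)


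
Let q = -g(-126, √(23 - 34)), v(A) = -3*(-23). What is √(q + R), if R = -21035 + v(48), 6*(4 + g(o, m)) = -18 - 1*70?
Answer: I*√188526/3 ≈ 144.73*I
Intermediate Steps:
v(A) = 69
g(o, m) = -56/3 (g(o, m) = -4 + (-18 - 1*70)/6 = -4 + (-18 - 70)/6 = -4 + (⅙)*(-88) = -4 - 44/3 = -56/3)
q = 56/3 (q = -1*(-56/3) = 56/3 ≈ 18.667)
R = -20966 (R = -21035 + 69 = -20966)
√(q + R) = √(56/3 - 20966) = √(-62842/3) = I*√188526/3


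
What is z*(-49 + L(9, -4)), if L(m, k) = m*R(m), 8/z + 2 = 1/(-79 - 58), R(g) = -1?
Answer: 63568/275 ≈ 231.16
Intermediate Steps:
z = -1096/275 (z = 8/(-2 + 1/(-79 - 58)) = 8/(-2 + 1/(-137)) = 8/(-2 - 1/137) = 8/(-275/137) = 8*(-137/275) = -1096/275 ≈ -3.9855)
L(m, k) = -m (L(m, k) = m*(-1) = -m)
z*(-49 + L(9, -4)) = -1096*(-49 - 1*9)/275 = -1096*(-49 - 9)/275 = -1096/275*(-58) = 63568/275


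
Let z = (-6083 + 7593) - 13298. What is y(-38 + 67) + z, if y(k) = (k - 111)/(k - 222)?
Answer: -2275002/193 ≈ -11788.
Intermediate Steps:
z = -11788 (z = 1510 - 13298 = -11788)
y(k) = (-111 + k)/(-222 + k)
y(-38 + 67) + z = (-111 + (-38 + 67))/(-222 + (-38 + 67)) - 11788 = (-111 + 29)/(-222 + 29) - 11788 = -82/(-193) - 11788 = -1/193*(-82) - 11788 = 82/193 - 11788 = -2275002/193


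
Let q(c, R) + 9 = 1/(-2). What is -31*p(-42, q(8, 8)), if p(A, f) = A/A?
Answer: -31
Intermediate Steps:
q(c, R) = -19/2 (q(c, R) = -9 + 1/(-2) = -9 - ½ = -19/2)
p(A, f) = 1
-31*p(-42, q(8, 8)) = -31*1 = -31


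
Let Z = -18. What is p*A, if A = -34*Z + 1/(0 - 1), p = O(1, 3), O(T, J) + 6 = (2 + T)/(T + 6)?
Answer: -23829/7 ≈ -3404.1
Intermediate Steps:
O(T, J) = -6 + (2 + T)/(6 + T) (O(T, J) = -6 + (2 + T)/(T + 6) = -6 + (2 + T)/(6 + T))
p = -39/7 (p = (-34 - 5*1)/(6 + 1) = (-34 - 5)/7 = (1/7)*(-39) = -39/7 ≈ -5.5714)
A = 611 (A = -34*(-18) + 1/(0 - 1) = 612 + 1/(-1) = 612 - 1 = 611)
p*A = -39/7*611 = -23829/7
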